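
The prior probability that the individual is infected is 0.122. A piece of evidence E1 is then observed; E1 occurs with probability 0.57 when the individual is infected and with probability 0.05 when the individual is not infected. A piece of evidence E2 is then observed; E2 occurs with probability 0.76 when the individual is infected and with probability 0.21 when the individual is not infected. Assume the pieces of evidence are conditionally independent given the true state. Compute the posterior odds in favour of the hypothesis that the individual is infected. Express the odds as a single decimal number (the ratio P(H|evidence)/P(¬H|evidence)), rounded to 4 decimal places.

Prior odds = 0.122/(1−0.122) = 0.13895.
Likelihood ratio for E1 = 0.57/0.05 = 11.400.
Likelihood ratio for E2 = 0.76/0.21 = 3.6190.
Posterior odds = prior odds × LR₁ × LR₂ = 5.7328.

Posterior odds ≈ 5.7328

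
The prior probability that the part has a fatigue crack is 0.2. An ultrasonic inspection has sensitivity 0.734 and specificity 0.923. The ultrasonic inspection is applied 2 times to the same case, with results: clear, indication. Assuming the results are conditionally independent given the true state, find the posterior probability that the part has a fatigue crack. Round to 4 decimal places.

Let H be the event that the part has a fatigue crack; start with P(H) = 0.2. P('indication'|H) = 0.734, P('indication'|¬H) = 0.077.
Update on result 1 ('clear'): P(H) ← 0.266·0.2000 / (0.266·0.2000 + 0.923·0.8000) = 0.053200/0.79160 = 0.0672.
Update on result 2 ('indication'): P(H) ← 0.734·0.0672 / (0.734·0.0672 + 0.077·0.9328) = 0.049329/0.12115 = 0.4072.

Posterior P(H) ≈ 0.4072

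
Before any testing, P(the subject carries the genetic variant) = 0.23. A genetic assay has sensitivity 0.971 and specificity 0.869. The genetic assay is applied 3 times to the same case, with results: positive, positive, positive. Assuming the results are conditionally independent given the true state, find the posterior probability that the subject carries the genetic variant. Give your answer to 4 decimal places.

With H the event that the subject carries the genetic variant, the joint likelihood of the observed sequence is P(data|H) = 0.971·0.971·0.971 = 0.91550 and P(data|¬H) = 0.131·0.131·0.131 = 0.0022481.
Bayes: P(H|data) = 0.23·0.91550 / (0.23·0.91550 + 0.77·0.0022481) = 0.21056/0.21230 = 0.9918.

Posterior P(H) ≈ 0.9918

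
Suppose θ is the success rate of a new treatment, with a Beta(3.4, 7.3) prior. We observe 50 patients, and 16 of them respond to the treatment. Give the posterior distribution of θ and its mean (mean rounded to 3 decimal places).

The binomial likelihood is conjugate to the Beta prior: with 16 successes and 34 failures, the posterior is Beta(3.4+16, 7.3+34) = Beta(19.4, 41.3).
E[θ | data] = 19.4/(19.4+41.3) = 0.320.

Posterior: Beta(19.4, 41.3); mean ≈ 0.320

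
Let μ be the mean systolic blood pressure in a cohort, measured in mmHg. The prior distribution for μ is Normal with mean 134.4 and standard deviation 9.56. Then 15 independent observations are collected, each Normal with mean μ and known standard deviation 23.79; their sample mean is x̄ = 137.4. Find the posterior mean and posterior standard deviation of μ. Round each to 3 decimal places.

Posterior mean ≈ 136.523; posterior SD ≈ 5.168

With known σ, the Normal prior is conjugate. Weight on the data is w = (n/σ²)/(n/σ² + 1/τ₀²) = 0.0265034/(0.0265034+0.0109417) = 0.70779.
Posterior mean = w·x̄ + (1−w)·μ₀ = 0.70779·137.4 + 0.29221·134.4 = 136.523. Posterior variance = 1/(0.0265034+0.0109417) = 26.7057, so SD = 5.168.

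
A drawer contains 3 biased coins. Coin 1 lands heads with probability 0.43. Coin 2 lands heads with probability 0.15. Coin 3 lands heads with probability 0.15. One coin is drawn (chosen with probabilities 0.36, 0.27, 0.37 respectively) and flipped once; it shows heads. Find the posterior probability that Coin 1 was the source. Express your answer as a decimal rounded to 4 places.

Tabulate prior·likelihood by source: [1] prior 0.36, lik 0.43, product 0.1548; [2] prior 0.27, lik 0.15, product 0.04050; [3] prior 0.37, lik 0.15, product 0.05550.
Normalizing constant = 0.25080; the posterior for Coin 1 is its product over the sum, 0.1548/0.25080 = 0.6172.

Posterior probability ≈ 0.6172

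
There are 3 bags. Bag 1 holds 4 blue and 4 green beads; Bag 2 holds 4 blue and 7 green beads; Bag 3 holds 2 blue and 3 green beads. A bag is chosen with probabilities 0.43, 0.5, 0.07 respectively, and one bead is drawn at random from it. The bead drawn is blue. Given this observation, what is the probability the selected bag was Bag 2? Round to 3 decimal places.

Posterior probability ≈ 0.428

Tabulate prior·likelihood by source: [1] prior 0.43, lik 0.5, product 0.2150; [2] prior 0.5, lik 0.3636, product 0.1818; [3] prior 0.07, lik 0.4, product 0.02800.
Normalizing constant = 0.42482; the posterior for Bag 2 is its product over the sum, 0.1818/0.42482 = 0.428.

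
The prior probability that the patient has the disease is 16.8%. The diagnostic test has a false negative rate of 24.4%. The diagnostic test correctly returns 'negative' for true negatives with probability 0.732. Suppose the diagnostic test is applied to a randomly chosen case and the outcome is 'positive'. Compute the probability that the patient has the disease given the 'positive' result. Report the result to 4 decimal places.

Let H be the event that the patient has the disease. P(H) = 0.168, so P(¬H) = 0.832. With E the 'positive' result, P(E|H) = 0.756 and P(E|¬H) = 0.268.
P(E) = 0.756·0.168 + 0.268·0.832 = 0.12701 + 0.22298 = 0.34998.
By Bayes' theorem, P(H|E) = 0.12701 / 0.34998 = 0.3629.

P(H | E) ≈ 0.3629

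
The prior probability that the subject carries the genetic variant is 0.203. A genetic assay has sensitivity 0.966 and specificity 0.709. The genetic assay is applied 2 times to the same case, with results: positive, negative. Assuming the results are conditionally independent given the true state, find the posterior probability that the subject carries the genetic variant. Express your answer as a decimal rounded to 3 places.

Posterior P(H) ≈ 0.039

Let H be the event that the subject carries the genetic variant; start with P(H) = 0.203. P('positive'|H) = 0.966, P('positive'|¬H) = 0.291.
Update on result 1 ('positive'): P(H) ← 0.966·0.2030 / (0.966·0.2030 + 0.291·0.7970) = 0.19610/0.42802 = 0.4581.
Update on result 2 ('negative'): P(H) ← 0.034·0.4581 / (0.034·0.4581 + 0.709·0.5419) = 0.015577/0.39975 = 0.0390.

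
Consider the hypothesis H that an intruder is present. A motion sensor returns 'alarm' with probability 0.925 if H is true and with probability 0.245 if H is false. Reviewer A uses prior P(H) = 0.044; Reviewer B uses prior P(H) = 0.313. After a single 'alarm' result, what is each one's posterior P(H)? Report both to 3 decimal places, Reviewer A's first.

P('+'|H) = 0.925, P('+'|¬H) = 0.245.
Reviewer A: numerator 0.925·0.044 = 0.040700; evidence = 0.040700+0.245·0.956 = 0.27492; posterior = 0.148.
Reviewer B: numerator 0.925·0.313 = 0.28953; evidence = 0.28953+0.245·0.687 = 0.45784; posterior = 0.632.

Reviewer A: 0.148; Reviewer B: 0.632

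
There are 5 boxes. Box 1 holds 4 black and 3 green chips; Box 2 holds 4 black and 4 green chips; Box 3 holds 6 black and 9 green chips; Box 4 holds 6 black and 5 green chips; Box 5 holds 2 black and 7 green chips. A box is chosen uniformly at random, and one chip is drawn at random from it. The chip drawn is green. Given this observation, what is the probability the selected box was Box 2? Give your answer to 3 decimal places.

Posterior probability ≈ 0.181

P(green|Box 1) = 0.4286; P(green|Box 2) = 0.5; P(green|Box 3) = 0.6; P(green|Box 4) = 0.4545; P(green|Box 5) = 0.7778.
Prior × likelihood for each source: 0.2·0.4286=0.08571, 0.2·0.5=0.1000, 0.2·0.6=0.1200, 0.2·0.4545=0.09091, 0.2·0.7778=0.1556. Summing gives P(green) = 0.55218.
P(Box 2 | green) = 0.1000 / 0.55218 = 0.181.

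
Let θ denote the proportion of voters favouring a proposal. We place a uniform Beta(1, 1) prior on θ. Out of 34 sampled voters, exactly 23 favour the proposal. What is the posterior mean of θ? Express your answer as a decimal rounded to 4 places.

Observing 23 successes and 11 failures updates Beta(1, 1) by adding the success and failure counts to the two shape parameters: α = 1+23 = 24, β = 1+11 = 12.
E[θ | data] = 24/(24+12) = 0.6667.

Posterior mean ≈ 0.6667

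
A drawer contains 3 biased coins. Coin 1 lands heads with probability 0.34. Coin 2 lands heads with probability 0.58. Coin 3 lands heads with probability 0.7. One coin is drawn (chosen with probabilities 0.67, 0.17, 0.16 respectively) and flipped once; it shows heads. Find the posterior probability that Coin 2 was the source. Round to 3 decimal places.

Posterior probability ≈ 0.225

P(heads|C1) = 0.34; P(heads|C2) = 0.58; P(heads|C3) = 0.7.
Prior × likelihood for each source: 0.67·0.34=0.2278, 0.17·0.58=0.09860, 0.16·0.7=0.1120. Summing gives P(heads) = 0.43840.
P(Coin 2 | heads) = 0.09860 / 0.43840 = 0.225.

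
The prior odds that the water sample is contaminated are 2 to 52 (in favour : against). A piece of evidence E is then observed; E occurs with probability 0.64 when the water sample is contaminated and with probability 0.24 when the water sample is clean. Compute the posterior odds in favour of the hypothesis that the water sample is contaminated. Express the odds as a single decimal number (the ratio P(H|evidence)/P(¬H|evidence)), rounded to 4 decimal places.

Posterior odds ≈ 0.1026

Prior odds = 2/52 = 0.038462.
Likelihood ratio for E = 0.64/0.24 = 2.6667.
Posterior odds = prior odds × LR = 0.10256.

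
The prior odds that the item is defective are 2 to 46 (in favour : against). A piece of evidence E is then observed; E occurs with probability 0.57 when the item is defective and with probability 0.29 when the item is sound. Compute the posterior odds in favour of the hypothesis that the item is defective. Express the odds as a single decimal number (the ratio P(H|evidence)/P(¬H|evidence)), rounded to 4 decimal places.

Prior odds = 2/46 = 0.043478.
Likelihood ratio for E = 0.57/0.29 = 1.9655.
Posterior odds = prior odds × LR = 0.085457.

Posterior odds ≈ 0.0855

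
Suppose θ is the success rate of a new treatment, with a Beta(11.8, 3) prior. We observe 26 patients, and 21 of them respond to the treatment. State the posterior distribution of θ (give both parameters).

Posterior: Beta(32.8, 8)

Observing 21 successes and 5 failures updates Beta(11.8, 3) by adding the success and failure counts to the two shape parameters: α = 11.8+21 = 32.8, β = 3+5 = 8.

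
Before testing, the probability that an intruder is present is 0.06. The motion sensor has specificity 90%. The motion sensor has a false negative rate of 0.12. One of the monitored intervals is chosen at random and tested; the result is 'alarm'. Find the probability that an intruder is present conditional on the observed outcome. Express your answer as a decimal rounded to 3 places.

Write H for 'an intruder is present'. Prior odds H:¬H = 0.06/0.94 = 0.063830. For the 'alarm' outcome, the likelihood ratio is 0.88/0.1 = 8.8000.
Posterior odds = 0.063830 × 8.8000 = 0.56170, so P(H|E) = 0.56170/(1+0.56170) = 0.360.

P(H | E) ≈ 0.360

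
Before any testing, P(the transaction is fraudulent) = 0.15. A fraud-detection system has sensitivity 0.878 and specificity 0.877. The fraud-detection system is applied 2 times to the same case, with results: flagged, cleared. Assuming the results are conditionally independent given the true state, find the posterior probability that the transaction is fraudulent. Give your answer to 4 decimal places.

Let H be the event that the transaction is fraudulent; start with P(H) = 0.15. P('flagged'|H) = 0.878, P('flagged'|¬H) = 0.123.
Update on result 1 ('flagged'): P(H) ← 0.878·0.1500 / (0.878·0.1500 + 0.123·0.8500) = 0.13170/0.23625 = 0.5575.
Update on result 2 ('cleared'): P(H) ← 0.122·0.5575 / (0.122·0.5575 + 0.877·0.4425) = 0.068010/0.45612 = 0.1491.

Posterior P(H) ≈ 0.1491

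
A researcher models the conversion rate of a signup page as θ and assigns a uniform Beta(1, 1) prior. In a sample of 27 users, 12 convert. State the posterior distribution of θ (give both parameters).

The binomial likelihood is conjugate to the Beta prior: with 12 successes and 15 failures, the posterior is Beta(1+12, 1+15) = Beta(13, 16).

Posterior: Beta(13, 16)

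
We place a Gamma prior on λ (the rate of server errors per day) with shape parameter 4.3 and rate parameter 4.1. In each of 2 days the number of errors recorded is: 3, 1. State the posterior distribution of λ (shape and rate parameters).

The Poisson likelihood adds the total count to the shape and the number of exposure periods to the rate. Here ∑xᵢ = 4 and n = 2, so shape 4.3→8.3 and rate 4.1→6.1.

Posterior: Gamma(shape=8.3, rate=6.1)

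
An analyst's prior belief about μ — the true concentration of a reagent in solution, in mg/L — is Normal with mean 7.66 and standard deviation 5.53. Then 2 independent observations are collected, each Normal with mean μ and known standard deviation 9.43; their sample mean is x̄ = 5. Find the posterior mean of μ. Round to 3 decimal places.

Prior precision 1/τ₀² = 1/5.53² = 0.0327001; data precision n/σ² = 2/9.43² = 0.0224909.
Posterior precision = 0.0327001 + 0.0224909 = 0.0551910.
Posterior mean = (0.0327001·7.66 + 0.0224909·5) / 0.0551910 = 6.576.

Posterior mean ≈ 6.576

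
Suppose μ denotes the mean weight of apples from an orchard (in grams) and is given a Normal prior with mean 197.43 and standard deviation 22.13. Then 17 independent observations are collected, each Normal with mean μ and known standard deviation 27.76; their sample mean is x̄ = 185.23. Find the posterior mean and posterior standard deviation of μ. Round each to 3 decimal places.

With known σ, the Normal prior is conjugate. Weight on the data is w = (n/σ²)/(n/σ² + 1/τ₀²) = 0.0220602/(0.0220602+0.00204191) = 0.91528.
Posterior mean = w·x̄ + (1−w)·μ₀ = 0.91528·185.23 + 0.084719·197.43 = 186.264. Posterior variance = 1/(0.0220602+0.00204191) = 41.4901, so SD = 6.441.

Posterior mean ≈ 186.264; posterior SD ≈ 6.441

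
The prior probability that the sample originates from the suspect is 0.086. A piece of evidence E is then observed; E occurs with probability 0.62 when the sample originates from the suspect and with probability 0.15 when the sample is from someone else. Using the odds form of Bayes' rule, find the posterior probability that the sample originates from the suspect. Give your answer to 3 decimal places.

Posterior probability ≈ 0.280

Prior odds = 0.086/(1−0.086) = 0.094092.
Likelihood ratio for E = 0.62/0.15 = 4.1333.
Posterior odds = prior odds × LR = 0.38891.
Posterior probability = odds/(1+odds) = 0.38891/1.3889 = 0.280.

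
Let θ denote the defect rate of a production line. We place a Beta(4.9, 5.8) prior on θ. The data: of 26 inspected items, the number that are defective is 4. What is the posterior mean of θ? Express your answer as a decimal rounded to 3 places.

Posterior mean ≈ 0.243

Observing 4 successes and 22 failures updates Beta(4.9, 5.8) by adding the success and failure counts to the two shape parameters: α = 4.9+4 = 8.9, β = 5.8+22 = 27.8.
Posterior mean = α/(α+β) = 8.9/36.7 = 0.243.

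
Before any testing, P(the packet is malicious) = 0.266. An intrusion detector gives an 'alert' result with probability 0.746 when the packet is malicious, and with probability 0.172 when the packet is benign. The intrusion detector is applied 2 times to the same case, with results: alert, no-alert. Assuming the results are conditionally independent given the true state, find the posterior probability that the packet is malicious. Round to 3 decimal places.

With H the event that the packet is malicious, the joint likelihood of the observed sequence is P(data|H) = 0.746·0.254 = 0.18948 and P(data|¬H) = 0.172·0.828 = 0.14242.
Bayes: P(H|data) = 0.266·0.18948 / (0.266·0.18948 + 0.734·0.14242) = 0.050403/0.15494 = 0.3253.

Posterior P(H) ≈ 0.325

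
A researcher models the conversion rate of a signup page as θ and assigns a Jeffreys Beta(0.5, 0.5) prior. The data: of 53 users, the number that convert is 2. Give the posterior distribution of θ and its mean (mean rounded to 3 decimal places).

Posterior: Beta(2.5, 51.5); mean ≈ 0.046

Observing 2 successes and 51 failures updates Beta(0.5, 0.5) by adding the success and failure counts to the two shape parameters: α = 0.5+2 = 2.5, β = 0.5+51 = 51.5.
Posterior mean = α/(α+β) = 2.5/54 = 0.046.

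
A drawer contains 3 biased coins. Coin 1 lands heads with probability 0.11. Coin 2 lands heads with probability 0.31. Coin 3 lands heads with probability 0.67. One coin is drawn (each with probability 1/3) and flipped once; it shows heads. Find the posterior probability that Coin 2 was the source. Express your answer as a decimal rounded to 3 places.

Tabulate prior·likelihood by source: [1] prior 0.333333, lik 0.11, product 0.03667; [2] prior 0.333333, lik 0.31, product 0.1033; [3] prior 0.333333, lik 0.67, product 0.2233.
Normalizing constant = 0.36333; the posterior for Coin 2 is its product over the sum, 0.1033/0.36333 = 0.284.

Posterior probability ≈ 0.284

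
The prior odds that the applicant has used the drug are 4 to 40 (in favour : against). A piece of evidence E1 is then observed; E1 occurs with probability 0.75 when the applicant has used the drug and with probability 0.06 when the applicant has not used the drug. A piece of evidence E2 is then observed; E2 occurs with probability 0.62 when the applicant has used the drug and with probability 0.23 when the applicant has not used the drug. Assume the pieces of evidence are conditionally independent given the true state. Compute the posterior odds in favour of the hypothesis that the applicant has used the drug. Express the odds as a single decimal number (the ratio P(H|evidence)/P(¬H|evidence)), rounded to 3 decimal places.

Prior odds = 4/40 = 0.10000. In log-odds, ln(0.10000) = -2.3026.
Add log likelihood ratios: ln(12.500) + ln(2.6957) = 3.5174.
Posterior log-odds = 1.2148, so posterior odds = exp(1.2148) = 3.3696.

Posterior odds ≈ 3.370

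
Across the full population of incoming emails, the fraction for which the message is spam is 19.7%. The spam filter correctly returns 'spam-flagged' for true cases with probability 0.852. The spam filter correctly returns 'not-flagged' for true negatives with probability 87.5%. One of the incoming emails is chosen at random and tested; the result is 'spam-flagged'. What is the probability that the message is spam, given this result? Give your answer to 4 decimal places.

P(H | E) ≈ 0.6258

Let H be the event that the message is spam. P(H) = 0.197, so P(¬H) = 0.803. With E the 'spam-flagged' result, P(E|H) = 0.852 and P(E|¬H) = 0.125.
P(E) = 0.852·0.197 + 0.125·0.803 = 0.16784 + 0.10037 = 0.26822.
By Bayes' theorem, P(H|E) = 0.16784 / 0.26822 = 0.6258.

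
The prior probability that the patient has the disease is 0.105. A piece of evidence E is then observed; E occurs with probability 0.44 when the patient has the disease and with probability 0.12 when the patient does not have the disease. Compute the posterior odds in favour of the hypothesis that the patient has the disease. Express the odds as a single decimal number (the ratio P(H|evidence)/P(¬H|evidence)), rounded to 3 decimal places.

Prior odds = 0.105/(1−0.105) = 0.11732.
Likelihood ratio for E = 0.44/0.12 = 3.6667.
Posterior odds = prior odds × LR = 0.43017.

Posterior odds ≈ 0.430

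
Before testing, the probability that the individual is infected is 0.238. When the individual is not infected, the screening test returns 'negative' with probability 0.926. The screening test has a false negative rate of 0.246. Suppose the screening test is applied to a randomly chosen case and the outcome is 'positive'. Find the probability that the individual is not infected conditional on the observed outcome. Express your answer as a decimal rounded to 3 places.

P(¬H | E) ≈ 0.239

Write H for 'the individual is infected'. Prior odds H:¬H = 0.238/0.762 = 0.31234. For the 'positive' outcome, the likelihood ratio is 0.754/0.074 = 10.189.
Posterior odds = 0.31234 × 10.189 = 3.1825, so P(H|E) = 3.1825/(1+3.1825) = 0.761. Then P(¬H|E) = 1 − 0.761 = 0.239.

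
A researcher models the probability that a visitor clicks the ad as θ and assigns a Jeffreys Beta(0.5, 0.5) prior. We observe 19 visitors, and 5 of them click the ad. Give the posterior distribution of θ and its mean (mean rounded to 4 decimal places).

The binomial likelihood is conjugate to the Beta prior: with 5 successes and 14 failures, the posterior is Beta(0.5+5, 0.5+14) = Beta(5.5, 14.5).
E[θ | data] = 5.5/(5.5+14.5) = 0.2750.

Posterior: Beta(5.5, 14.5); mean ≈ 0.2750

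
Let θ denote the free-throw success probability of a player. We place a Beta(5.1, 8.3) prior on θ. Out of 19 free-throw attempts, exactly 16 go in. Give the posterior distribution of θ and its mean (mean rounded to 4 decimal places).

Observing 16 successes and 3 failures updates Beta(5.1, 8.3) by adding the success and failure counts to the two shape parameters: α = 5.1+16 = 21.1, β = 8.3+3 = 11.3.
Posterior mean = α/(α+β) = 21.1/32.4 = 0.6512.

Posterior: Beta(21.1, 11.3); mean ≈ 0.6512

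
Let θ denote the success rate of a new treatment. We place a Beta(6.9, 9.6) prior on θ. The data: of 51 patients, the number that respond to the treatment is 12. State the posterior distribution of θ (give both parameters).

Observing 12 successes and 39 failures updates Beta(6.9, 9.6) by adding the success and failure counts to the two shape parameters: α = 6.9+12 = 18.9, β = 9.6+39 = 48.6.

Posterior: Beta(18.9, 48.6)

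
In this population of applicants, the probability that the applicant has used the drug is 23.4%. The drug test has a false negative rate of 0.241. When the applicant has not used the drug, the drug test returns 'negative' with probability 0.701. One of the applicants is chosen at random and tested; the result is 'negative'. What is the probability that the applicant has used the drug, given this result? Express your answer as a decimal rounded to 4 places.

P(H | E) ≈ 0.0950

Let H be the event that the applicant has used the drug. P(H) = 0.234, so P(¬H) = 0.766. With E the 'negative' result, P(E|H) = 0.241 and P(E|¬H) = 0.701.
P(E) = 0.241·0.234 + 0.701·0.766 = 0.056394 + 0.53697 = 0.59336.
By Bayes' theorem, P(H|E) = 0.056394 / 0.59336 = 0.0950.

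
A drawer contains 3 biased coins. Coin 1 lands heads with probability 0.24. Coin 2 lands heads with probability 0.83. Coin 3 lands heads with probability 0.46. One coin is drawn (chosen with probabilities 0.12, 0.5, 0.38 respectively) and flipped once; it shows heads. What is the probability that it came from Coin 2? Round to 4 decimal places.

Posterior probability ≈ 0.6709

Tabulate prior·likelihood by source: [1] prior 0.12, lik 0.24, product 0.02880; [2] prior 0.5, lik 0.83, product 0.4150; [3] prior 0.38, lik 0.46, product 0.1748.
Normalizing constant = 0.61860; the posterior for Coin 2 is its product over the sum, 0.4150/0.61860 = 0.6709.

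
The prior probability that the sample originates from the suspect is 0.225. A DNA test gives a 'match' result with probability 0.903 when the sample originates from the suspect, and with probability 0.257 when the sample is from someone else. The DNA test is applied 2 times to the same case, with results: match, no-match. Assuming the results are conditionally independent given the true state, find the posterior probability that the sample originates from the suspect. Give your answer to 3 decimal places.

Posterior P(H) ≈ 0.118

With H the event that the sample originates from the suspect, the joint likelihood of the observed sequence is P(data|H) = 0.903·0.097 = 0.087591 and P(data|¬H) = 0.257·0.743 = 0.19095.
Bayes: P(H|data) = 0.225·0.087591 / (0.225·0.087591 + 0.775·0.19095) = 0.019708/0.16770 = 0.1175.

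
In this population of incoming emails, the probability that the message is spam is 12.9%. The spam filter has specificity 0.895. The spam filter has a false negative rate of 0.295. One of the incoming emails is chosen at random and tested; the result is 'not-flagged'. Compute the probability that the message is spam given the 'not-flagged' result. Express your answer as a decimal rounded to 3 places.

P(H | E) ≈ 0.047

Write H for 'the message is spam'. Prior odds H:¬H = 0.129/0.871 = 0.14811. For the 'not-flagged' outcome, the likelihood ratio is 0.295/0.895 = 0.32961.
Posterior odds = 0.14811 × 0.32961 = 0.048817, so P(H|E) = 0.048817/(1+0.048817) = 0.047.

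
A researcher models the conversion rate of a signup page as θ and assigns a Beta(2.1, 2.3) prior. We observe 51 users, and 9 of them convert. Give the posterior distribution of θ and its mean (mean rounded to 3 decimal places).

Observing 9 successes and 42 failures updates Beta(2.1, 2.3) by adding the success and failure counts to the two shape parameters: α = 2.1+9 = 11.1, β = 2.3+42 = 44.3.
E[θ | data] = 11.1/(11.1+44.3) = 0.200.

Posterior: Beta(11.1, 44.3); mean ≈ 0.200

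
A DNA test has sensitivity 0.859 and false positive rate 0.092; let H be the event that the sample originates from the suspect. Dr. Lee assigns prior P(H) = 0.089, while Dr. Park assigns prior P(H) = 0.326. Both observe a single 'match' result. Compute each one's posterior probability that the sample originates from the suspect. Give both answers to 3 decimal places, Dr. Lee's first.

Dr. Lee: 0.477; Dr. Park: 0.819

The likelihood ratio for a 'match' result is 0.859/0.092 = 9.3370.
Dr. Lee: prior odds 0.089/0.911 = 0.097695; posterior odds 0.91217; posterior probability 0.477.
Dr. Park: prior odds 0.326/0.674 = 0.48368; posterior odds 4.5161; posterior probability 0.819.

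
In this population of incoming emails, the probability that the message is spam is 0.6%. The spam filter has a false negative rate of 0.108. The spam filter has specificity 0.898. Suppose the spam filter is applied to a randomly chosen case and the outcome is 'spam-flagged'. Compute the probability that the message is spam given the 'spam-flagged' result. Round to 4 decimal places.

P(H | E) ≈ 0.0501

Write H for 'the message is spam'. Prior odds H:¬H = 0.006/0.994 = 0.0060362. For the 'spam-flagged' outcome, the likelihood ratio is 0.892/0.102 = 8.7451.
Posterior odds = 0.0060362 × 8.7451 = 0.052787, so P(H|E) = 0.052787/(1+0.052787) = 0.0501.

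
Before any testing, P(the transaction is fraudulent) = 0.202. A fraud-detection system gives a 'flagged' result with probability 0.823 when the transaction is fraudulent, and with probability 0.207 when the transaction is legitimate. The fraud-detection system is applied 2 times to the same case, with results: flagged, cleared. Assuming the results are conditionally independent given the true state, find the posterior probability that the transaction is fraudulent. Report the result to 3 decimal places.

Posterior P(H) ≈ 0.183

Let H be the event that the transaction is fraudulent; start with P(H) = 0.202. P('flagged'|H) = 0.823, P('flagged'|¬H) = 0.207.
Update on result 1 ('flagged'): P(H) ← 0.823·0.2020 / (0.823·0.2020 + 0.207·0.7980) = 0.16625/0.33143 = 0.5016.
Update on result 2 ('cleared'): P(H) ← 0.177·0.5016 / (0.177·0.5016 + 0.793·0.4984) = 0.088783/0.48401 = 0.1834.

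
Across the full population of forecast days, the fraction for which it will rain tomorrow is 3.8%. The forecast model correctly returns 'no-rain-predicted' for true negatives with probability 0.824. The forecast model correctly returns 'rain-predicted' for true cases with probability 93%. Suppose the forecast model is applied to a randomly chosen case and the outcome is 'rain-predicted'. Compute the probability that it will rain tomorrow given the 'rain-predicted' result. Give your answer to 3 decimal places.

P(H | E) ≈ 0.173

Write H for 'it will rain tomorrow'. Prior odds H:¬H = 0.038/0.962 = 0.039501. For the 'rain-predicted' outcome, the likelihood ratio is 0.93/0.176 = 5.2841.
Posterior odds = 0.039501 × 5.2841 = 0.20873, so P(H|E) = 0.20873/(1+0.20873) = 0.173.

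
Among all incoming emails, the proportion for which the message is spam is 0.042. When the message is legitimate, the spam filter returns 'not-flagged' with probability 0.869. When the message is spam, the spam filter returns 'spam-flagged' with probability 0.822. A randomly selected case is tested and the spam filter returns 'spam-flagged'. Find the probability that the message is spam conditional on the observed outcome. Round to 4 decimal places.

Write H for 'the message is spam'. Prior odds H:¬H = 0.042/0.958 = 0.043841. For the 'spam-flagged' outcome, the likelihood ratio is 0.822/0.131 = 6.2748.
Posterior odds = 0.043841 × 6.2748 = 0.27510, so P(H|E) = 0.27510/(1+0.27510) = 0.2157.

P(H | E) ≈ 0.2157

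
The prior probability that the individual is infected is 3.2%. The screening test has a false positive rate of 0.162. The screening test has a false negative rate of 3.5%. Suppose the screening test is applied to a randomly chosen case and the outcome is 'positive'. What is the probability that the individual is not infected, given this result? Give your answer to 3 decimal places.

Write H for 'the individual is infected'. Prior odds H:¬H = 0.032/0.968 = 0.033058. For the 'positive' outcome, the likelihood ratio is 0.965/0.162 = 5.9568.
Posterior odds = 0.033058 × 5.9568 = 0.19692, so P(H|E) = 0.19692/(1+0.19692) = 0.165. Then P(¬H|E) = 1 − 0.165 = 0.835.

P(¬H | E) ≈ 0.835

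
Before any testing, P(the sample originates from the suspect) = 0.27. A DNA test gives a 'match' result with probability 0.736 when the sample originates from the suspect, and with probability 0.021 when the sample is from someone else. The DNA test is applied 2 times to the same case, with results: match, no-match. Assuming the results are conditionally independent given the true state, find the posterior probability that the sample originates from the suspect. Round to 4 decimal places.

Posterior P(H) ≈ 0.7776

With H the event that the sample originates from the suspect, the joint likelihood of the observed sequence is P(data|H) = 0.736·0.264 = 0.19430 and P(data|¬H) = 0.021·0.979 = 0.020559.
Bayes: P(H|data) = 0.27·0.19430 / (0.27·0.19430 + 0.73·0.020559) = 0.052462/0.067470 = 0.7776.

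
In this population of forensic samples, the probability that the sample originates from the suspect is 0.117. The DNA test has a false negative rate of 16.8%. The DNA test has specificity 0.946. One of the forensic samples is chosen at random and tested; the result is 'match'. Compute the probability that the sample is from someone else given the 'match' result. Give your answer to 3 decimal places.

Write H for 'the sample originates from the suspect'. Prior odds H:¬H = 0.117/0.883 = 0.13250. For the 'match' outcome, the likelihood ratio is 0.832/0.054 = 15.407.
Posterior odds = 0.13250 × 15.407 = 2.0415, so P(H|E) = 2.0415/(1+2.0415) = 0.671. Then P(¬H|E) = 1 − 0.671 = 0.329.

P(¬H | E) ≈ 0.329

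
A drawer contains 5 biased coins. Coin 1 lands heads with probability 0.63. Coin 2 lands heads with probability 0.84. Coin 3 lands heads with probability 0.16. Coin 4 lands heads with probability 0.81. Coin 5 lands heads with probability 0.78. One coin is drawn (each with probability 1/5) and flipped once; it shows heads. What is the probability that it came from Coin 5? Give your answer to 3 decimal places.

Posterior probability ≈ 0.242

Tabulate prior·likelihood by source: [1] prior 0.2, lik 0.63, product 0.1260; [2] prior 0.2, lik 0.84, product 0.1680; [3] prior 0.2, lik 0.16, product 0.03200; [4] prior 0.2, lik 0.81, product 0.1620; [5] prior 0.2, lik 0.78, product 0.1560.
Normalizing constant = 0.64400; the posterior for Coin 5 is its product over the sum, 0.1560/0.64400 = 0.242.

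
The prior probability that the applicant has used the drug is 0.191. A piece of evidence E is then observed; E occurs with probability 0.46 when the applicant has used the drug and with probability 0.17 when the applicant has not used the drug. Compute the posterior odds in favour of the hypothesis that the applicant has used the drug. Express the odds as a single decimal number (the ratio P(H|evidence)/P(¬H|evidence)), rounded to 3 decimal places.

Posterior odds ≈ 0.639

Prior odds = 0.191/(1−0.191) = 0.23609. In log-odds, ln(0.23609) = -1.4435.
Add log likelihood ratio: ln(2.7059) = 0.99543.
Posterior log-odds = -0.44810, so posterior odds = exp(-0.44810) = 0.63884.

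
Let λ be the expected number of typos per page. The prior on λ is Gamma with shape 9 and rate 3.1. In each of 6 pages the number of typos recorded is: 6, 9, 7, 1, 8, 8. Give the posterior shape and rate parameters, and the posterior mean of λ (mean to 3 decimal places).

The Poisson likelihood adds the total count to the shape and the number of exposure periods to the rate. Here ∑xᵢ = 39 and n = 6, so shape 9→48 and rate 3.1→9.1.
Posterior mean = shape/rate = 48/9.1 = 5.275.

Posterior: Gamma(shape=48, rate=9.1); mean ≈ 5.275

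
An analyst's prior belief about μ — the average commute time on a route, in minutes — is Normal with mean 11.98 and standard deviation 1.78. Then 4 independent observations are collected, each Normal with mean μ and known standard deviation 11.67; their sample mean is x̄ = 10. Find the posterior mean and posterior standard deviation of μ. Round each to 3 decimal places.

With known σ, the Normal prior is conjugate. Weight on the data is w = (n/σ²)/(n/σ² + 1/τ₀²) = 0.0293710/(0.0293710+0.315617) = 0.085136.
Posterior mean = w·x̄ + (1−w)·μ₀ = 0.085136·10 + 0.91486·11.98 = 11.811. Posterior variance = 1/(0.0293710+0.315617) = 2.89865, so SD = 1.703.

Posterior mean ≈ 11.811; posterior SD ≈ 1.703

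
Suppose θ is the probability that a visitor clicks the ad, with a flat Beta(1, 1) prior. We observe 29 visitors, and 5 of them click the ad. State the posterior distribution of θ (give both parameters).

Observing 5 successes and 24 failures updates Beta(1, 1) by adding the success and failure counts to the two shape parameters: α = 1+5 = 6, β = 1+24 = 25.

Posterior: Beta(6, 25)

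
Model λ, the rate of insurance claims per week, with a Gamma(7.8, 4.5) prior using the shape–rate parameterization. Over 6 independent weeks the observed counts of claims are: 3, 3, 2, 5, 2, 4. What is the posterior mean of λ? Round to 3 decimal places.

Total count ∑xᵢ = 19 over n = 6 weeks.
Gamma is conjugate to the Poisson likelihood: posterior is Gamma(shape = 7.8+19 = 26.8, rate = 4.5+6 = 10.5).
Posterior mean = shape/rate = 26.8/10.5 = 2.552.

Posterior mean ≈ 2.552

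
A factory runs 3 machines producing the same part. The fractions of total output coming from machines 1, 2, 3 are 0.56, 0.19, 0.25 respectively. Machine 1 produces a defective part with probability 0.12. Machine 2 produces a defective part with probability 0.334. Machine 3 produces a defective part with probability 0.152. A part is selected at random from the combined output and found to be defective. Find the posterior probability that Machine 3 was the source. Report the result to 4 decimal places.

Posterior probability ≈ 0.2253

Tabulate prior·likelihood by source: [1] prior 0.56, lik 0.12, product 0.06720; [2] prior 0.19, lik 0.334, product 0.06346; [3] prior 0.25, lik 0.152, product 0.03800.
Normalizing constant = 0.16866; the posterior for Machine 3 is its product over the sum, 0.03800/0.16866 = 0.2253.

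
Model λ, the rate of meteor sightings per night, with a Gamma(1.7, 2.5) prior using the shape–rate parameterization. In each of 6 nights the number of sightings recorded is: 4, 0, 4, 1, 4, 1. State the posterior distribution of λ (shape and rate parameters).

Posterior: Gamma(shape=15.7, rate=8.5)

The Poisson likelihood adds the total count to the shape and the number of exposure periods to the rate. Here ∑xᵢ = 14 and n = 6, so shape 1.7→15.7 and rate 2.5→8.5.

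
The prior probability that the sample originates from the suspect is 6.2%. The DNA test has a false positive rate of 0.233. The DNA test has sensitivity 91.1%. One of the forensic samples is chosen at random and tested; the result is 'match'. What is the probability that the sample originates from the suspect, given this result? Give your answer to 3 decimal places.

Write H for 'the sample originates from the suspect'. Prior odds H:¬H = 0.062/0.938 = 0.066098. For the 'match' outcome, the likelihood ratio is 0.911/0.233 = 3.9099.
Posterior odds = 0.066098 × 3.9099 = 0.25843, so P(H|E) = 0.25843/(1+0.25843) = 0.205.

P(H | E) ≈ 0.205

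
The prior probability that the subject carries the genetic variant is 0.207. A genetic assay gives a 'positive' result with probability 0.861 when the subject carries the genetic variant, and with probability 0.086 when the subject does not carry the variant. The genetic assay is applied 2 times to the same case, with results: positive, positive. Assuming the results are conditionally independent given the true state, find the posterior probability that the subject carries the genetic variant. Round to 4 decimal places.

Posterior P(H) ≈ 0.9632

Let H be the event that the subject carries the genetic variant; start with P(H) = 0.207. P('positive'|H) = 0.861, P('positive'|¬H) = 0.086.
Update on result 1 ('positive'): P(H) ← 0.861·0.2070 / (0.861·0.2070 + 0.086·0.7930) = 0.17823/0.24643 = 0.7233.
Update on result 2 ('positive'): P(H) ← 0.861·0.7233 / (0.861·0.7233 + 0.086·0.2767) = 0.62272/0.64652 = 0.9632.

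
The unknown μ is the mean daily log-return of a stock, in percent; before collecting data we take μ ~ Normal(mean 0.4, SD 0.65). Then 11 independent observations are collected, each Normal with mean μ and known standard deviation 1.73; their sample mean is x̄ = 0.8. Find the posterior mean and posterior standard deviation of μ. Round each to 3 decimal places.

Posterior mean ≈ 0.643; posterior SD ≈ 0.407

With known σ, the Normal prior is conjugate. Weight on the data is w = (n/σ²)/(n/σ² + 1/τ₀²) = 3.67537/(3.67537+2.36686) = 0.60828.
Posterior mean = w·x̄ + (1−w)·μ₀ = 0.60828·0.8 + 0.39172·0.4 = 0.643. Posterior variance = 1/(3.67537+2.36686) = 0.165502, so SD = 0.407.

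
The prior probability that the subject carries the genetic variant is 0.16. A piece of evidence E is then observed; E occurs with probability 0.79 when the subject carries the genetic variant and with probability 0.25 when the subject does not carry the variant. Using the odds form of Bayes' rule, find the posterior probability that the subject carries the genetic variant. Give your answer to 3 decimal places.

Posterior probability ≈ 0.376

Prior odds = 0.16/(1−0.16) = 0.19048. In log-odds, ln(0.19048) = -1.6582.
Add log likelihood ratio: ln(3.1600) = 1.1506.
Posterior log-odds = -0.50766, so posterior odds = exp(-0.50766) = 0.60190. Converting, P(H|E) = 0.60190/1.6019 = 0.376.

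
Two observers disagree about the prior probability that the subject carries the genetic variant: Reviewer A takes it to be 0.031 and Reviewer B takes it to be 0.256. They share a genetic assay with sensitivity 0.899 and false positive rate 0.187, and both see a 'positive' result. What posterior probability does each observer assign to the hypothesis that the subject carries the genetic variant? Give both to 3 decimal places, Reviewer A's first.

Reviewer A: 0.133; Reviewer B: 0.623

The likelihood ratio for a 'positive' result is 0.899/0.187 = 4.8075.
Reviewer A: prior odds 0.031/0.969 = 0.031992; posterior odds 0.15380; posterior probability 0.133.
Reviewer B: prior odds 0.256/0.744 = 0.34409; posterior odds 1.6542; posterior probability 0.623.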